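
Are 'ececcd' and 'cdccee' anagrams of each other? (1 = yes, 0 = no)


Sort characters of 'ececcd': 'cccdee'
Sort characters of 'cdccee': 'cccdee'
Sorted forms match -> they ARE anagrams
Result: 1

1


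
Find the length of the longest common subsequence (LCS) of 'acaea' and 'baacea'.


DP table for LCS of 'acaea' and 'baacea':
       b  a  a  c  e  a
    0  0  0  0  0  0  0
  a 0  0  1  1  1  1  1
  c 0  0  1  1  2  2  2
  a 0  0  1  2  2  2  3
  e 0  0  1  2  2  3  3
  a 0  0  1  2  2  3  4
LCS: 'acea'
LCS length = 4

4


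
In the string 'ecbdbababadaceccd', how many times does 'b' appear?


Scanning 'ecbdbababadaceccd' for 'b':
  Position 2: 'b' -> MATCH (count: 1)
  Position 4: 'b' -> MATCH (count: 2)
  Position 6: 'b' -> MATCH (count: 3)
  Position 8: 'b' -> MATCH (count: 4)
Total occurrences of 'b': 4

4


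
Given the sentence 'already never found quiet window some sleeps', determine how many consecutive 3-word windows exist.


Word trigrams from [7] words:
  Trigram 1: (already never found)
  Trigram 2: (never found quiet)
  Trigram 3: (found quiet window)
  Trigram 4: (quiet window some)
  Trigram 5: (window some sleeps)
Total word trigrams: 7 - 2 = 5

5


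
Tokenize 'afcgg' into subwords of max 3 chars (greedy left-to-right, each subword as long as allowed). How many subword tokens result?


'afcgg' has 5 characters.
Chunking with max size 3:
  Chunk 1: 'afc' (positions 0-2)
  Chunk 2: 'gg' (positions 3-4)
Total chunks: ceil(5 / 3) = 2

2


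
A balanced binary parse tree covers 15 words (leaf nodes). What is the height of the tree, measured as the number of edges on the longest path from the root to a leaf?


In a balanced binary tree with n leaves the deepest leaf is ceil(log2(n)) edges below the root.
log2(15) = 3.9069
ceil(3.9069) = 4
height (edges) = 4

4


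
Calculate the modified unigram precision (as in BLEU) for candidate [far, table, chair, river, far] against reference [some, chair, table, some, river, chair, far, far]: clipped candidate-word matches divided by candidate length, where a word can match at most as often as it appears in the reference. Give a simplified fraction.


Reference word counts: {'chair': 2, 'far': 2, 'river': 1, 'some': 2, 'table': 1}
Checking each candidate word (with clipping):
  'far' -> in reference (ref count 2, used 1/2) -> match (matches: 1)
  'table' -> in reference (ref count 1, used 1/1) -> match (matches: 2)
  'chair' -> in reference (ref count 2, used 1/2) -> match (matches: 3)
  'river' -> in reference (ref count 1, used 1/1) -> match (matches: 4)
  'far' -> in reference (ref count 2, used 2/2) -> match (matches: 5)
Clipped matches: 5, Candidate length: 5
Precision = 5/5 = 1

1


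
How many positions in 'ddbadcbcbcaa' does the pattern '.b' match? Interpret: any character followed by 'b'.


Pattern: .b means any character followed by 'b'.
Scanning 'ddbadcbcbcaa' position-by-position:
  Pos 0: window 'dd' -> no
  Pos 1: window 'db' -> MATCH
  Pos 2: window 'ba' -> no
  Pos 3: window 'ad' -> no
  Pos 4: window 'dc' -> no
  Pos 5: window 'cb' -> MATCH
  Pos 6: window 'bc' -> no
  Pos 7: window 'cb' -> MATCH
  Pos 8: window 'bc' -> no
  Pos 9: window 'ca' -> no
  Pos 10: window 'aa' -> no
  Pos 11: window 'a' -> no
Total matches: 3

3


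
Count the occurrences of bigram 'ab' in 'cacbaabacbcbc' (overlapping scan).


Scanning 'cacbaabacbcbc' for bigram 'ab':
  Position 0: 'ca' -> no
  Position 1: 'ac' -> no
  Position 2: 'cb' -> no
  Position 3: 'ba' -> no
  Position 4: 'aa' -> no
  Position 5: 'ab' -> MATCH
  Position 6: 'ba' -> no
  Position 7: 'ac' -> no
  Position 8: 'cb' -> no
  Position 9: 'bc' -> no
  Position 10: 'cb' -> no
  Position 11: 'bc' -> no
Total matches: 1

1


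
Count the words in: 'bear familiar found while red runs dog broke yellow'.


Counting words by splitting on spaces:
  Word 1: 'bear'
  Word 2: 'familiar'
  Word 3: 'found'
  Word 4: 'while'
  Word 5: 'red'
  Word 6: 'runs'
  Word 7: 'dog'
  Word 8: 'broke'
  Word 9: 'yellow'
Total words: 9

9


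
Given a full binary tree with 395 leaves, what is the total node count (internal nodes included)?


Leaf nodes (terminals): 395
Internal nodes = n - 1 = 395 - 1 = 394
Total = leaves + internal = 395 + 394 = 789

789


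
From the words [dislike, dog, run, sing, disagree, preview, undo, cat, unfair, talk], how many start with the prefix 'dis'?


Checking each word for prefix 'dis':
  'dislike' -> YES, starts with 'dis' (count: 1)
  'dog' -> no (count: 1)
  'run' -> no (count: 1)
  'sing' -> no (count: 1)
  'disagree' -> YES, starts with 'dis' (count: 2)
  'preview' -> no (count: 2)
  'undo' -> no (count: 2)
  'cat' -> no (count: 2)
  'unfair' -> no (count: 2)
  'talk' -> no (count: 2)
Total with prefix 'dis': 2

2


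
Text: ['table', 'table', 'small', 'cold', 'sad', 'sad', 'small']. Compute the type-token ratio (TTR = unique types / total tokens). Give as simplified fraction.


Tokens: 7
Unique types: ('cold', 'sad', 'small', 'table') = 4
TTR = 4/7
Already in lowest terms.

4/7


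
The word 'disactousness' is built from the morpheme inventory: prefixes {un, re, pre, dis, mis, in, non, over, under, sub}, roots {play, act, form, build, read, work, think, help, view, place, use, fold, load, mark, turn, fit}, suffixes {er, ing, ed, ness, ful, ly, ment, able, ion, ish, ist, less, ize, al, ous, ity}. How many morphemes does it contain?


Segmenting 'disactousness' against the inventory:
  'dis' -> prefix (morpheme 1)
  'act' -> root (morpheme 2)
  'ous' -> suffix (morpheme 3)
  'ness' -> suffix (morpheme 4)
Total morphemes: 4

4


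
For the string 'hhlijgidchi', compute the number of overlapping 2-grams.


String 'hhlijgidchi' has length L = 11.
Number of overlapping n-grams = L - n + 1
Substituting: 11 - 2 + 1 = 10

10


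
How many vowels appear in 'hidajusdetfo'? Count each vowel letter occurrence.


Scanning each character of 'hidajusdetfo':
  Position 1: 'h' -> consonant (running count: 0)
  Position 2: 'i' -> vowel (running count: 1)
  Position 3: 'd' -> consonant (running count: 1)
  Position 4: 'a' -> vowel (running count: 2)
  Position 5: 'j' -> consonant (running count: 2)
  Position 6: 'u' -> vowel (running count: 3)
  Position 7: 's' -> consonant (running count: 3)
  Position 8: 'd' -> consonant (running count: 3)
  Position 9: 'e' -> vowel (running count: 4)
  Position 10: 't' -> consonant (running count: 4)
  Position 11: 'f' -> consonant (running count: 4)
  Position 12: 'o' -> vowel (running count: 5)
Total vowels: 5

5


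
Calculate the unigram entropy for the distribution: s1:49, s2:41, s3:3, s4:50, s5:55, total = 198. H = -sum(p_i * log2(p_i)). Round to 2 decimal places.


Computing entropy H = -sum(p_i * log2(p_i)):
  s1: p = 49/198 = 0.2475, -p*log2(p) = 0.4986
  s2: p = 41/198 = 0.2071, -p*log2(p) = 0.4704
  s3: p = 3/198 = 0.0152, -p*log2(p) = 0.0916
  s4: p = 50/198 = 0.2525, -p*log2(p) = 0.5014
  s5: p = 55/198 = 0.2778, -p*log2(p) = 0.5133
H = sum of terms = 2.0753
Rounded to 2 decimals: 2.08

2.08


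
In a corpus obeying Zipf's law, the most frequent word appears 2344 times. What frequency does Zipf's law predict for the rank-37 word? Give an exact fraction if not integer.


Zipf's law: freq(rank) = f1 / rank
f1 = 2344, rank = 37
freq = 2344 / 37
GCD(2344, 37) = 1
Simplified: 2344/37

2344/37


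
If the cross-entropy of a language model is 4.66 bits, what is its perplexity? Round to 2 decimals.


Perplexity formula: PP = 2^H
H = 4.66
PP = 2^4.66
Decompose: 2^4.66 = 2^4 * 2^0.66
2^4 = 16, 2^0.66 ~ 1.5800826
PP ~ 16 * 1.5800826 = 25.2813216
Rounded to 2 decimals: 25.28

25.28


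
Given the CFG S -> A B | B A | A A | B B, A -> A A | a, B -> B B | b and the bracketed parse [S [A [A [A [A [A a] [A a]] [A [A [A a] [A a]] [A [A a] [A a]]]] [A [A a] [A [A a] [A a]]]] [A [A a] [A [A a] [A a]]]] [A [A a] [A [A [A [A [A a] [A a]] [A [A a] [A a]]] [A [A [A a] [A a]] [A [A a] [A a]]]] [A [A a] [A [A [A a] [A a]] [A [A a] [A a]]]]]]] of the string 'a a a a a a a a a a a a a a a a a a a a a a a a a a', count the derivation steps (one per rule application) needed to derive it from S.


Every bracketed nonterminal node [X ...] in the tree is produced by exactly one rule application.
Reading the tree off as a leftmost derivation:
  Step 1: S  =>  A A   (applied S -> A A)
  Step 2: A A  =>  A A A   (applied A -> A A)
  Step 3: A A A  =>  A A A A   (applied A -> A A)
  Step 4: A A A A  =>  A A A A A   (applied A -> A A)
  Step 5: A A A A A  =>  A A A A A A   (applied A -> A A)
  Step 6: A A A A A A  =>  a A A A A A   (applied A -> a)
  Step 7: a A A A A A  =>  a a A A A A   (applied A -> a)
  Step 8: a a A A A A  =>  a a A A A A A   (applied A -> A A)
  Step 9: a a A A A A A  =>  a a A A A A A A   (applied A -> A A)
  Step 10: a a A A A A A A  =>  a a a A A A A A   (applied A -> a)
  Step 11: a a a A A A A A  =>  a a a a A A A A   (applied A -> a)
  Step 12: a a a a A A A A  =>  a a a a A A A A A   (applied A -> A A)
  Step 13: a a a a A A A A A  =>  a a a a a A A A A   (applied A -> a)
  Step 14: a a a a a A A A A  =>  a a a a a a A A A   (applied A -> a)
  Step 15: a a a a a a A A A  =>  a a a a a a A A A A   (applied A -> A A)
  Step 16: a a a a a a A A A A  =>  a a a a a a a A A A   (applied A -> a)
  Step 17: a a a a a a a A A A  =>  a a a a a a a A A A A   (applied A -> A A)
  Step 18: a a a a a a a A A A A  =>  a a a a a a a a A A A   (applied A -> a)
  Step 19: a a a a a a a a A A A  =>  a a a a a a a a a A A   (applied A -> a)
  Step 20: a a a a a a a a a A A  =>  a a a a a a a a a A A A   (applied A -> A A)
  Step 21: a a a a a a a a a A A A  =>  a a a a a a a a a a A A   (applied A -> a)
  Step 22: a a a a a a a a a a A A  =>  a a a a a a a a a a A A A   (applied A -> A A)
  Step 23: a a a a a a a a a a A A A  =>  a a a a a a a a a a a A A   (applied A -> a)
  Step 24: a a a a a a a a a a a A A  =>  a a a a a a a a a a a a A   (applied A -> a)
  Step 25: a a a a a a a a a a a a A  =>  a a a a a a a a a a a a A A   (applied A -> A A)
  Step 26: a a a a a a a a a a a a A A  =>  a a a a a a a a a a a a a A   (applied A -> a)
  Step 27: a a a a a a a a a a a a a A  =>  a a a a a a a a a a a a a A A   (applied A -> A A)
  Step 28: a a a a a a a a a a a a a A A  =>  a a a a a a a a a a a a a A A A   (applied A -> A A)
  Step 29: a a a a a a a a a a a a a A A A  =>  a a a a a a a a a a a a a A A A A   (applied A -> A A)
  Step 30: a a a a a a a a a a a a a A A A A  =>  a a a a a a a a a a a a a A A A A A   (applied A -> A A)
  Step 31: a a a a a a a a a a a a a A A A A A  =>  a a a a a a a a a a a a a a A A A A   (applied A -> a)
  Step 32: a a a a a a a a a a a a a a A A A A  =>  a a a a a a a a a a a a a a a A A A   (applied A -> a)
  Step 33: a a a a a a a a a a a a a a a A A A  =>  a a a a a a a a a a a a a a a A A A A   (applied A -> A A)
  Step 34: a a a a a a a a a a a a a a a A A A A  =>  a a a a a a a a a a a a a a a a A A A   (applied A -> a)
  Step 35: a a a a a a a a a a a a a a a a A A A  =>  a a a a a a a a a a a a a a a a a A A   (applied A -> a)
  Step 36: a a a a a a a a a a a a a a a a a A A  =>  a a a a a a a a a a a a a a a a a A A A   (applied A -> A A)
  Step 37: a a a a a a a a a a a a a a a a a A A A  =>  a a a a a a a a a a a a a a a a a A A A A   (applied A -> A A)
  Step 38: a a a a a a a a a a a a a a a a a A A A A  =>  a a a a a a a a a a a a a a a a a a A A A   (applied A -> a)
  Step 39: a a a a a a a a a a a a a a a a a a A A A  =>  a a a a a a a a a a a a a a a a a a a A A   (applied A -> a)
  Step 40: a a a a a a a a a a a a a a a a a a a A A  =>  a a a a a a a a a a a a a a a a a a a A A A   (applied A -> A A)
  Step 41: a a a a a a a a a a a a a a a a a a a A A A  =>  a a a a a a a a a a a a a a a a a a a a A A   (applied A -> a)
  Step 42: a a a a a a a a a a a a a a a a a a a a A A  =>  a a a a a a a a a a a a a a a a a a a a a A   (applied A -> a)
  Step 43: a a a a a a a a a a a a a a a a a a a a a A  =>  a a a a a a a a a a a a a a a a a a a a a A A   (applied A -> A A)
  Step 44: a a a a a a a a a a a a a a a a a a a a a A A  =>  a a a a a a a a a a a a a a a a a a a a a a A   (applied A -> a)
  Step 45: a a a a a a a a a a a a a a a a a a a a a a A  =>  a a a a a a a a a a a a a a a a a a a a a a A A   (applied A -> A A)
  Step 46: a a a a a a a a a a a a a a a a a a a a a a A A  =>  a a a a a a a a a a a a a a a a a a a a a a A A A   (applied A -> A A)
  Step 47: a a a a a a a a a a a a a a a a a a a a a a A A A  =>  a a a a a a a a a a a a a a a a a a a a a a a A A   (applied A -> a)
  Step 48: a a a a a a a a a a a a a a a a a a a a a a a A A  =>  a a a a a a a a a a a a a a a a a a a a a a a a A   (applied A -> a)
  Step 49: a a a a a a a a a a a a a a a a a a a a a a a a A  =>  a a a a a a a a a a a a a a a a a a a a a a a a A A   (applied A -> A A)
  Step 50: a a a a a a a a a a a a a a a a a a a a a a a a A A  =>  a a a a a a a a a a a a a a a a a a a a a a a a a A   (applied A -> a)
  Step 51: a a a a a a a a a a a a a a a a a a a a a a a a a A  =>  a a a a a a a a a a a a a a a a a a a a a a a a a a   (applied A -> a)
Final yield: a a a a a a a a a a a a a a a a a a a a a a a a a a
Total rewrite steps: 51

51


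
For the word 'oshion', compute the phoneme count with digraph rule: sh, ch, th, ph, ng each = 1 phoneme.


Parsing 'oshion' greedily, digraphs first:
  'o' -> vowel phoneme (phonemes so far: 1)
  'sh' -> digraph (1 consonant phoneme) (phonemes so far: 2)
  'i' -> vowel phoneme (phonemes so far: 3)
  'o' -> vowel phoneme (phonemes so far: 4)
  'n' -> consonant phoneme (phonemes so far: 5)
Total phonemes: 5

5


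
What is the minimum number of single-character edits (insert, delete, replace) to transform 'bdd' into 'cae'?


Building DP table for s1='bdd' (len 3) and s2='cae' (len 3):
       c  a  e
    0  1  2  3
  b 1  1  2  3
  d 2  2  2  3
  d 3  3  3  3
Edit distance = dp[3][3] = 3

3


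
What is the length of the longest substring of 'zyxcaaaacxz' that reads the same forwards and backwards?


Scanning 'zyxcaaaacxz' for palindromic substrings.
Substring at positions 2-9: 'xcaaaacx'.
Check: reverse('xcaaaacx') = 'xcaaaacx' -> palindrome confirmed.
Neighbouring characters ('y' / 'z') break symmetry, so it cannot extend further.
No longer palindromic substring exists; longest length = 8

8


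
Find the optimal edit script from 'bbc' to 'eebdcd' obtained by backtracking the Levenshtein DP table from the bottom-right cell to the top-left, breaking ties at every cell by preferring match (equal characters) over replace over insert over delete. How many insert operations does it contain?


Edit distance = 4. Backtracking from cell (3, 6) with preference match > replace > insert > delete,
then listing the resulting alignment 'bbc' -> 'eebdcd' left to right:
  Step 1: insert 'e' [insertion #1]
  Step 2: insert 'e' [insertion #2]
  Step 3: keep 'b'
  Step 4: replace b->d
  Step 5: keep 'c'
  Step 6: insert 'd' [insertion #3]
Total insertions: 3

3


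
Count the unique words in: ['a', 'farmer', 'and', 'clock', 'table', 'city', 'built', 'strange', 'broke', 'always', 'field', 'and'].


Listing all tokens and tracking unique types:
  Token 1: 'a' -> NEW (unique so far: 1)
  Token 2: 'farmer' -> NEW (unique so far: 2)
  Token 3: 'and' -> NEW (unique so far: 3)
  Token 4: 'clock' -> NEW (unique so far: 4)
  Token 5: 'table' -> NEW (unique so far: 5)
  Token 6: 'city' -> NEW (unique so far: 6)
  Token 7: 'built' -> NEW (unique so far: 7)
  Token 8: 'strange' -> NEW (unique so far: 8)
  Token 9: 'broke' -> NEW (unique so far: 9)
  Token 10: 'always' -> NEW (unique so far: 10)
  Token 11: 'field' -> NEW (unique so far: 11)
  Token 12: 'and' -> duplicate (unique so far: 11)
Unique types: ('a', 'always', 'and', 'broke', 'built', 'city', 'clock', 'farmer', 'field', 'strange', 'table')
Vocabulary size: 11

11


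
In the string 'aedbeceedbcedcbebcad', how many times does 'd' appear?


Scanning 'aedbeceedbcedcbebcad' for 'd':
  Position 2: 'd' -> MATCH (count: 1)
  Position 8: 'd' -> MATCH (count: 2)
  Position 12: 'd' -> MATCH (count: 3)
  Position 19: 'd' -> MATCH (count: 4)
Total occurrences of 'd': 4

4


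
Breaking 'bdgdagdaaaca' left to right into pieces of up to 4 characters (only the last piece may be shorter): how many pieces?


'bdgdagdaaaca' has 12 characters.
Chunking with max size 4:
  Chunk 1: 'bdgd' (positions 0-3)
  Chunk 2: 'agda' (positions 4-7)
  Chunk 3: 'aaca' (positions 8-11)
Total chunks: ceil(12 / 4) = 3

3


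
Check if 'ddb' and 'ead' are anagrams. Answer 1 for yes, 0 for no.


Sort characters of 'ddb': 'bdd'
Sort characters of 'ead': 'ade'
Sorted forms differ -> they are NOT anagrams
Result: 0

0


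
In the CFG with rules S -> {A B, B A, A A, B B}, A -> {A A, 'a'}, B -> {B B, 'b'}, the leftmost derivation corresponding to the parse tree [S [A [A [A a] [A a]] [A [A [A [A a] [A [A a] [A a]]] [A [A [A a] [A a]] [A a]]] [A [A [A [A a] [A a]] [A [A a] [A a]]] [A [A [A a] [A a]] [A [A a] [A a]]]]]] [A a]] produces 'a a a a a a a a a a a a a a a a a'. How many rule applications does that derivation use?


Every bracketed nonterminal node [X ...] in the tree is produced by exactly one rule application.
Reading the tree off as a leftmost derivation:
  Step 1: S  =>  A A   (applied S -> A A)
  Step 2: A A  =>  A A A   (applied A -> A A)
  Step 3: A A A  =>  A A A A   (applied A -> A A)
  Step 4: A A A A  =>  a A A A   (applied A -> a)
  Step 5: a A A A  =>  a a A A   (applied A -> a)
  Step 6: a a A A  =>  a a A A A   (applied A -> A A)
  Step 7: a a A A A  =>  a a A A A A   (applied A -> A A)
  Step 8: a a A A A A  =>  a a A A A A A   (applied A -> A A)
  Step 9: a a A A A A A  =>  a a a A A A A   (applied A -> a)
  Step 10: a a a A A A A  =>  a a a A A A A A   (applied A -> A A)
  Step 11: a a a A A A A A  =>  a a a a A A A A   (applied A -> a)
  Step 12: a a a a A A A A  =>  a a a a a A A A   (applied A -> a)
  Step 13: a a a a a A A A  =>  a a a a a A A A A   (applied A -> A A)
  Step 14: a a a a a A A A A  =>  a a a a a A A A A A   (applied A -> A A)
  Step 15: a a a a a A A A A A  =>  a a a a a a A A A A   (applied A -> a)
  Step 16: a a a a a a A A A A  =>  a a a a a a a A A A   (applied A -> a)
  Step 17: a a a a a a a A A A  =>  a a a a a a a a A A   (applied A -> a)
  Step 18: a a a a a a a a A A  =>  a a a a a a a a A A A   (applied A -> A A)
  Step 19: a a a a a a a a A A A  =>  a a a a a a a a A A A A   (applied A -> A A)
  Step 20: a a a a a a a a A A A A  =>  a a a a a a a a A A A A A   (applied A -> A A)
  Step 21: a a a a a a a a A A A A A  =>  a a a a a a a a a A A A A   (applied A -> a)
  Step 22: a a a a a a a a a A A A A  =>  a a a a a a a a a a A A A   (applied A -> a)
  Step 23: a a a a a a a a a a A A A  =>  a a a a a a a a a a A A A A   (applied A -> A A)
  Step 24: a a a a a a a a a a A A A A  =>  a a a a a a a a a a a A A A   (applied A -> a)
  Step 25: a a a a a a a a a a a A A A  =>  a a a a a a a a a a a a A A   (applied A -> a)
  Step 26: a a a a a a a a a a a a A A  =>  a a a a a a a a a a a a A A A   (applied A -> A A)
  Step 27: a a a a a a a a a a a a A A A  =>  a a a a a a a a a a a a A A A A   (applied A -> A A)
  Step 28: a a a a a a a a a a a a A A A A  =>  a a a a a a a a a a a a a A A A   (applied A -> a)
  Step 29: a a a a a a a a a a a a a A A A  =>  a a a a a a a a a a a a a a A A   (applied A -> a)
  Step 30: a a a a a a a a a a a a a a A A  =>  a a a a a a a a a a a a a a A A A   (applied A -> A A)
  Step 31: a a a a a a a a a a a a a a A A A  =>  a a a a a a a a a a a a a a a A A   (applied A -> a)
  Step 32: a a a a a a a a a a a a a a a A A  =>  a a a a a a a a a a a a a a a a A   (applied A -> a)
  Step 33: a a a a a a a a a a a a a a a a A  =>  a a a a a a a a a a a a a a a a a   (applied A -> a)
Final yield: a a a a a a a a a a a a a a a a a
Total rewrite steps: 33

33


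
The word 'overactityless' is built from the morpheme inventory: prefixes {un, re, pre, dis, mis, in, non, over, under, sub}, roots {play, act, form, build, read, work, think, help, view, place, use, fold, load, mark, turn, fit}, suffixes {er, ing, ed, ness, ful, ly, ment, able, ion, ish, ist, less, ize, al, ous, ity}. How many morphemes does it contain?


Segmenting 'overactityless' against the inventory:
  'over' -> prefix (morpheme 1)
  'act' -> root (morpheme 2)
  'ity' -> suffix (morpheme 3)
  'less' -> suffix (morpheme 4)
Total morphemes: 4

4


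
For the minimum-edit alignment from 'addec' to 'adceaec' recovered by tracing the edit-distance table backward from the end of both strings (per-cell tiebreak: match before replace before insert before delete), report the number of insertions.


Edit distance = 3. Backtracking from cell (5, 7) with preference match > replace > insert > delete,
then listing the resulting alignment 'addec' -> 'adceaec' left to right:
  Step 1: keep 'a'
  Step 2: keep 'd'
  Step 3: insert 'c' [insertion #1]
  Step 4: insert 'e' [insertion #2]
  Step 5: replace d->a
  Step 6: keep 'e'
  Step 7: keep 'c'
Total insertions: 2

2


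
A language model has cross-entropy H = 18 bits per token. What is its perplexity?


Perplexity formula: PP = 2^H
H = 18
PP = 2^18
PP = 2^18 = 262144

262144


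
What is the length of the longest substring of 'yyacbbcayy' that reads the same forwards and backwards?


Scanning 'yyacbbcayy' for palindromic substrings.
Substring at positions 0-9: 'yyacbbcayy'.
Check: reverse('yyacbbcayy') = 'yyacbbcayy' -> palindrome confirmed.
No longer palindromic substring exists; longest length = 10

10


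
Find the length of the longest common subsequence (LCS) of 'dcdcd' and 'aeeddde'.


DP table for LCS of 'dcdcd' and 'aeeddde':
       a  e  e  d  d  d  e
    0  0  0  0  0  0  0  0
  d 0  0  0  0  1  1  1  1
  c 0  0  0  0  1  1  1  1
  d 0  0  0  0  1  2  2  2
  c 0  0  0  0  1  2  2  2
  d 0  0  0  0  1  2  3  3
LCS: 'ddd'
LCS length = 3

3


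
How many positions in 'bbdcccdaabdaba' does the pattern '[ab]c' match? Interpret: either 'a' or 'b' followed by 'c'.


Pattern: [ab]c means either 'a' or 'b' followed by 'c'.
Scanning 'bbdcccdaabdaba' position-by-position:
  Pos 0: window 'bb' -> no
  Pos 1: window 'bd' -> no
  Pos 2: window 'dc' -> no
  Pos 3: window 'cc' -> no
  Pos 4: window 'cc' -> no
  Pos 5: window 'cd' -> no
  Pos 6: window 'da' -> no
  Pos 7: window 'aa' -> no
  Pos 8: window 'ab' -> no
  Pos 9: window 'bd' -> no
  Pos 10: window 'da' -> no
  Pos 11: window 'ab' -> no
  Pos 12: window 'ba' -> no
  Pos 13: window 'a' -> no
Total matches: 0

0


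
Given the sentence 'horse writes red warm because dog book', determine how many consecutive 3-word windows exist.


Word trigrams from [7] words:
  Trigram 1: (horse writes red)
  Trigram 2: (writes red warm)
  Trigram 3: (red warm because)
  Trigram 4: (warm because dog)
  Trigram 5: (because dog book)
Total word trigrams: 7 - 2 = 5

5


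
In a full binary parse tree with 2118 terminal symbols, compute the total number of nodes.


Leaf nodes (terminals): 2118
Internal nodes = n - 1 = 2118 - 1 = 2117
Total = leaves + internal = 2118 + 2117 = 4235

4235


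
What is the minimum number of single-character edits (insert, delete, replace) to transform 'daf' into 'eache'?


Building DP table for s1='daf' (len 3) and s2='eache' (len 5):
       e  a  c  h  e
    0  1  2  3  4  5
  d 1  1  2  3  4  5
  a 2  2  1  2  3  4
  f 3  3  2  2  3  4
Edit distance = dp[3][5] = 4

4


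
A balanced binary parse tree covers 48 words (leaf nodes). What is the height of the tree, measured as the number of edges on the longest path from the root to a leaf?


In a balanced binary tree with n leaves the deepest leaf is ceil(log2(n)) edges below the root.
log2(48) = 5.5850
ceil(5.5850) = 6
height (edges) = 6

6


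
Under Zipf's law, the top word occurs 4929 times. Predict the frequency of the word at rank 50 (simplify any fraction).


Zipf's law: freq(rank) = f1 / rank
f1 = 4929, rank = 50
freq = 4929 / 50
GCD(4929, 50) = 1
Simplified: 4929/50

4929/50


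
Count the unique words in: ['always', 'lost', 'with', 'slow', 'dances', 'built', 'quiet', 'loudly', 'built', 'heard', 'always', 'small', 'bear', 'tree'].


Listing all tokens and tracking unique types:
  Token 1: 'always' -> NEW (unique so far: 1)
  Token 2: 'lost' -> NEW (unique so far: 2)
  Token 3: 'with' -> NEW (unique so far: 3)
  Token 4: 'slow' -> NEW (unique so far: 4)
  Token 5: 'dances' -> NEW (unique so far: 5)
  Token 6: 'built' -> NEW (unique so far: 6)
  Token 7: 'quiet' -> NEW (unique so far: 7)
  Token 8: 'loudly' -> NEW (unique so far: 8)
  Token 9: 'built' -> duplicate (unique so far: 8)
  Token 10: 'heard' -> NEW (unique so far: 9)
  Token 11: 'always' -> duplicate (unique so far: 9)
  Token 12: 'small' -> NEW (unique so far: 10)
  Token 13: 'bear' -> NEW (unique so far: 11)
  Token 14: 'tree' -> NEW (unique so far: 12)
Unique types: ('always', 'bear', 'built', 'dances', 'heard', 'lost', 'loudly', 'quiet', 'slow', 'small', 'tree', 'with')
Vocabulary size: 12

12


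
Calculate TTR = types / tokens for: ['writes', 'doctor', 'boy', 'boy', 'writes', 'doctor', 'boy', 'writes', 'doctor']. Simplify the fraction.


Tokens: 9
Unique types: ('boy', 'doctor', 'writes') = 3
TTR = 3/9
Simplify: divide both by 3 -> 1/3
TTR = 1/3

1/3


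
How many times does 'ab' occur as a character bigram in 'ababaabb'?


Scanning 'ababaabb' for bigram 'ab':
  Position 0: 'ab' -> MATCH
  Position 1: 'ba' -> no
  Position 2: 'ab' -> MATCH
  Position 3: 'ba' -> no
  Position 4: 'aa' -> no
  Position 5: 'ab' -> MATCH
  Position 6: 'bb' -> no
Total matches: 3

3


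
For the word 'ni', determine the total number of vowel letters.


Scanning each character of 'ni':
  Position 1: 'n' -> consonant (running count: 0)
  Position 2: 'i' -> vowel (running count: 1)
Total vowels: 1

1


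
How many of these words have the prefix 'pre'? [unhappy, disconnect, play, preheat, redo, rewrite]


Checking each word for prefix 'pre':
  'unhappy' -> no (count: 0)
  'disconnect' -> no (count: 0)
  'play' -> no (count: 0)
  'preheat' -> YES, starts with 'pre' (count: 1)
  'redo' -> no (count: 1)
  'rewrite' -> no (count: 1)
Total with prefix 'pre': 1

1


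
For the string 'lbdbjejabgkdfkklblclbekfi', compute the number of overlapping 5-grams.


String 'lbdbjejabgkdfkklblclbekfi' has length L = 25.
Number of overlapping n-grams = L - n + 1
Substituting: 25 - 5 + 1 = 21

21


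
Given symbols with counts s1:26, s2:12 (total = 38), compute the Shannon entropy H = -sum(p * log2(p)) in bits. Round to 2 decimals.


Computing entropy H = -sum(p_i * log2(p_i)):
  s1: p = 26/38 = 0.6842, -p*log2(p) = 0.3746
  s2: p = 12/38 = 0.3158, -p*log2(p) = 0.5251
H = sum of terms = 0.8997
Rounded to 2 decimals: 0.90

0.90


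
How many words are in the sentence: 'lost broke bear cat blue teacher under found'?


Counting words by splitting on spaces:
  Word 1: 'lost'
  Word 2: 'broke'
  Word 3: 'bear'
  Word 4: 'cat'
  Word 5: 'blue'
  Word 6: 'teacher'
  Word 7: 'under'
  Word 8: 'found'
Total words: 8

8


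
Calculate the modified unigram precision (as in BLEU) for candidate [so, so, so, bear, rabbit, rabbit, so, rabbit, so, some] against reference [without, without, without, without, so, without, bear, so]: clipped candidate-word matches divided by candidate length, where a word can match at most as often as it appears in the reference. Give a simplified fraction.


Reference word counts: {'bear': 1, 'so': 2, 'without': 5}
Checking each candidate word (with clipping):
  'so' -> in reference (ref count 2, used 1/2) -> match (matches: 1)
  'so' -> in reference (ref count 2, used 2/2) -> match (matches: 2)
  'so' -> ref count 2 already used up (2/2) -> clipped, no match (matches: 2)
  'bear' -> in reference (ref count 1, used 1/1) -> match (matches: 3)
  'rabbit' -> not in reference -> no match (matches: 3)
  'rabbit' -> not in reference -> no match (matches: 3)
  'so' -> ref count 2 already used up (2/2) -> clipped, no match (matches: 3)
  'rabbit' -> not in reference -> no match (matches: 3)
  'so' -> ref count 2 already used up (2/2) -> clipped, no match (matches: 3)
  'some' -> not in reference -> no match (matches: 3)
Clipped matches: 3, Candidate length: 10
Precision = 3/10

3/10


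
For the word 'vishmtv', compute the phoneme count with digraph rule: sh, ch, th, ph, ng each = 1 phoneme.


Parsing 'vishmtv' greedily, digraphs first:
  'v' -> consonant phoneme (phonemes so far: 1)
  'i' -> vowel phoneme (phonemes so far: 2)
  'sh' -> digraph (1 consonant phoneme) (phonemes so far: 3)
  'm' -> consonant phoneme (phonemes so far: 4)
  't' -> consonant phoneme (phonemes so far: 5)
  'v' -> consonant phoneme (phonemes so far: 6)
Total phonemes: 6

6


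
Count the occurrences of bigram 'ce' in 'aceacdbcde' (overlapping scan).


Scanning 'aceacdbcde' for bigram 'ce':
  Position 0: 'ac' -> no
  Position 1: 'ce' -> MATCH
  Position 2: 'ea' -> no
  Position 3: 'ac' -> no
  Position 4: 'cd' -> no
  Position 5: 'db' -> no
  Position 6: 'bc' -> no
  Position 7: 'cd' -> no
  Position 8: 'de' -> no
Total matches: 1

1


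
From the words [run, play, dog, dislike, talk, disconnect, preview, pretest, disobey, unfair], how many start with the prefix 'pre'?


Checking each word for prefix 'pre':
  'run' -> no (count: 0)
  'play' -> no (count: 0)
  'dog' -> no (count: 0)
  'dislike' -> no (count: 0)
  'talk' -> no (count: 0)
  'disconnect' -> no (count: 0)
  'preview' -> YES, starts with 'pre' (count: 1)
  'pretest' -> YES, starts with 'pre' (count: 2)
  'disobey' -> no (count: 2)
  'unfair' -> no (count: 2)
Total with prefix 'pre': 2

2


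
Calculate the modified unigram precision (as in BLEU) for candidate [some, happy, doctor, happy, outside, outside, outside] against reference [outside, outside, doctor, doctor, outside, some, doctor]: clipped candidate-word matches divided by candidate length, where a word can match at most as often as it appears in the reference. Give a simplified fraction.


Reference word counts: {'doctor': 3, 'outside': 3, 'some': 1}
Checking each candidate word (with clipping):
  'some' -> in reference (ref count 1, used 1/1) -> match (matches: 1)
  'happy' -> not in reference -> no match (matches: 1)
  'doctor' -> in reference (ref count 3, used 1/3) -> match (matches: 2)
  'happy' -> not in reference -> no match (matches: 2)
  'outside' -> in reference (ref count 3, used 1/3) -> match (matches: 3)
  'outside' -> in reference (ref count 3, used 2/3) -> match (matches: 4)
  'outside' -> in reference (ref count 3, used 3/3) -> match (matches: 5)
Clipped matches: 5, Candidate length: 7
Precision = 5/7

5/7


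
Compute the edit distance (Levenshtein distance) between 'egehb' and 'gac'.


Building DP table for s1='egehb' (len 5) and s2='gac' (len 3):
       g  a  c
    0  1  2  3
  e 1  1  2  3
  g 2  1  2  3
  e 3  2  2  3
  h 4  3  3  3
  b 5  4  4  4
Edit distance = dp[5][3] = 4

4


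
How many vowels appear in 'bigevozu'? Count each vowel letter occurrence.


Scanning each character of 'bigevozu':
  Position 1: 'b' -> consonant (running count: 0)
  Position 2: 'i' -> vowel (running count: 1)
  Position 3: 'g' -> consonant (running count: 1)
  Position 4: 'e' -> vowel (running count: 2)
  Position 5: 'v' -> consonant (running count: 2)
  Position 6: 'o' -> vowel (running count: 3)
  Position 7: 'z' -> consonant (running count: 3)
  Position 8: 'u' -> vowel (running count: 4)
Total vowels: 4

4


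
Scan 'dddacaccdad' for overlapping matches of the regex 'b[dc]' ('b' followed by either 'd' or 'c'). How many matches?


Pattern: b[dc] means 'b' followed by either 'd' or 'c'.
Scanning 'dddacaccdad' position-by-position:
  Pos 0: window 'dd' -> no
  Pos 1: window 'dd' -> no
  Pos 2: window 'da' -> no
  Pos 3: window 'ac' -> no
  Pos 4: window 'ca' -> no
  Pos 5: window 'ac' -> no
  Pos 6: window 'cc' -> no
  Pos 7: window 'cd' -> no
  Pos 8: window 'da' -> no
  Pos 9: window 'ad' -> no
  Pos 10: window 'd' -> no
Total matches: 0

0


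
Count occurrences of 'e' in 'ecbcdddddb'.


Scanning 'ecbcdddddb' for 'e':
  Position 0: 'e' -> MATCH (count: 1)
Total occurrences of 'e': 1

1


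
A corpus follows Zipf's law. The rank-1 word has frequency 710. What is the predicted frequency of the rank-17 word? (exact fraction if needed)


Zipf's law: freq(rank) = f1 / rank
f1 = 710, rank = 17
freq = 710 / 17
GCD(710, 17) = 1
Simplified: 710/17

710/17


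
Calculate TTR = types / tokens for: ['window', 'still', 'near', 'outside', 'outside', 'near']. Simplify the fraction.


Tokens: 6
Unique types: ('near', 'outside', 'still', 'window') = 4
TTR = 4/6
Simplify: divide both by 2 -> 2/3
TTR = 2/3

2/3


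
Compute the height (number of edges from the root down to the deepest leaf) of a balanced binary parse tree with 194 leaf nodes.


In a balanced binary tree with n leaves the deepest leaf is ceil(log2(n)) edges below the root.
log2(194) = 7.5999
ceil(7.5999) = 8
height (edges) = 8

8


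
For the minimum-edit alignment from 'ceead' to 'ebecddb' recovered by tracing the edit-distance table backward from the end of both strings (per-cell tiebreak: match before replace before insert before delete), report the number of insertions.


Edit distance = 5. Backtracking from cell (5, 7) with preference match > replace > insert > delete,
then listing the resulting alignment 'ceead' -> 'ebecddb' left to right:
  Step 1: insert 'e' [insertion #1]
  Step 2: replace c->b
  Step 3: keep 'e'
  Step 4: replace e->c
  Step 5: replace a->d
  Step 6: keep 'd'
  Step 7: insert 'b' [insertion #2]
Total insertions: 2

2


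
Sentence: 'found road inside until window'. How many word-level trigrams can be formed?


Word trigrams from [5] words:
  Trigram 1: (found road inside)
  Trigram 2: (road inside until)
  Trigram 3: (inside until window)
Total word trigrams: 5 - 2 = 3

3


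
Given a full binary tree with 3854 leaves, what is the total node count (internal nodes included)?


Leaf nodes (terminals): 3854
Internal nodes = n - 1 = 3854 - 1 = 3853
Total = leaves + internal = 3854 + 3853 = 7707

7707


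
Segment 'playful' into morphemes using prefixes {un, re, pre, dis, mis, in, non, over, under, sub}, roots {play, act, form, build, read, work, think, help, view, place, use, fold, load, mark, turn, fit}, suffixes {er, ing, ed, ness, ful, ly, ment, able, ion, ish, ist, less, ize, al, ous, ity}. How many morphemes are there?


Segmenting 'playful' against the inventory:
  'play' -> root (morpheme 1)
  'ful' -> suffix (morpheme 2)
Total morphemes: 2

2


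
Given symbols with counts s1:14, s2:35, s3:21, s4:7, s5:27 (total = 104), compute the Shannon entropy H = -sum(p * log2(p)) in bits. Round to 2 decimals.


Computing entropy H = -sum(p_i * log2(p_i)):
  s1: p = 14/104 = 0.1346, -p*log2(p) = 0.3895
  s2: p = 35/104 = 0.3365, -p*log2(p) = 0.5288
  s3: p = 21/104 = 0.2019, -p*log2(p) = 0.4661
  s4: p = 7/104 = 0.0673, -p*log2(p) = 0.2620
  s5: p = 27/104 = 0.2596, -p*log2(p) = 0.5051
H = sum of terms = 2.1515
Rounded to 2 decimals: 2.15

2.15


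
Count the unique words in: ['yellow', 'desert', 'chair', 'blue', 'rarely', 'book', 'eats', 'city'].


Listing all tokens and tracking unique types:
  Token 1: 'yellow' -> NEW (unique so far: 1)
  Token 2: 'desert' -> NEW (unique so far: 2)
  Token 3: 'chair' -> NEW (unique so far: 3)
  Token 4: 'blue' -> NEW (unique so far: 4)
  Token 5: 'rarely' -> NEW (unique so far: 5)
  Token 6: 'book' -> NEW (unique so far: 6)
  Token 7: 'eats' -> NEW (unique so far: 7)
  Token 8: 'city' -> NEW (unique so far: 8)
Unique types: ('blue', 'book', 'chair', 'city', 'desert', 'eats', 'rarely', 'yellow')
Vocabulary size: 8

8


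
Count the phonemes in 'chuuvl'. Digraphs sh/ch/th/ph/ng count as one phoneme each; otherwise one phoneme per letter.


Parsing 'chuuvl' greedily, digraphs first:
  'ch' -> digraph (1 consonant phoneme) (phonemes so far: 1)
  'u' -> vowel phoneme (phonemes so far: 2)
  'u' -> vowel phoneme (phonemes so far: 3)
  'v' -> consonant phoneme (phonemes so far: 4)
  'l' -> consonant phoneme (phonemes so far: 5)
Total phonemes: 5

5


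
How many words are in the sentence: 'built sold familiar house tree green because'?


Counting words by splitting on spaces:
  Word 1: 'built'
  Word 2: 'sold'
  Word 3: 'familiar'
  Word 4: 'house'
  Word 5: 'tree'
  Word 6: 'green'
  Word 7: 'because'
Total words: 7

7


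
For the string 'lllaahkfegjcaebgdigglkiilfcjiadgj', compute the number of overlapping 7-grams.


String 'lllaahkfegjcaebgdigglkiilfcjiadgj' has length L = 33.
Number of overlapping n-grams = L - n + 1
Substituting: 33 - 7 + 1 = 27

27


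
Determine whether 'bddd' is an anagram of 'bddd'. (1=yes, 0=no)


Sort characters of 'bddd': 'bddd'
Sort characters of 'bddd': 'bddd'
Sorted forms match -> they ARE anagrams
Result: 1

1


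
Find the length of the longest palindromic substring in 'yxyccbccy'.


Scanning 'yxyccbccy' for palindromic substrings.
Substring at positions 2-8: 'yccbccy'.
Check: reverse('yccbccy') = 'yccbccy' -> palindrome confirmed.
Neighbouring characters ('x' / '-') break symmetry, so it cannot extend further.
No longer palindromic substring exists; longest length = 7

7


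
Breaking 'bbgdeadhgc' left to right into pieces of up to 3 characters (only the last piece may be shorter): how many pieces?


'bbgdeadhgc' has 10 characters.
Chunking with max size 3:
  Chunk 1: 'bbg' (positions 0-2)
  Chunk 2: 'dea' (positions 3-5)
  Chunk 3: 'dhg' (positions 6-8)
  Chunk 4: 'c' (positions 9-9)
Total chunks: ceil(10 / 3) = 4

4


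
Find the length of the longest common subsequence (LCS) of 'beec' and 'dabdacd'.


DP table for LCS of 'beec' and 'dabdacd':
       d  a  b  d  a  c  d
    0  0  0  0  0  0  0  0
  b 0  0  0  1  1  1  1  1
  e 0  0  0  1  1  1  1  1
  e 0  0  0  1  1  1  1  1
  c 0  0  0  1  1  1  2  2
LCS: 'bc'
LCS length = 2

2


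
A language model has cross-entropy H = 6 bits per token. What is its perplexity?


Perplexity formula: PP = 2^H
H = 6
PP = 2^6
Steps: 2^1 = 2, 2^2 = 4, 2^3 = 8, 2^4 = 16, 2^5 = 32, 2^6 = 64
PP = 64

64


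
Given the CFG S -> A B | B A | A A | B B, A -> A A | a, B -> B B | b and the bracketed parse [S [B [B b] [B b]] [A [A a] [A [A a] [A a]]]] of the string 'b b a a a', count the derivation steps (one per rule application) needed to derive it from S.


Every bracketed nonterminal node [X ...] in the tree is produced by exactly one rule application.
Reading the tree off as a leftmost derivation:
  Step 1: S  =>  B A   (applied S -> B A)
  Step 2: B A  =>  B B A   (applied B -> B B)
  Step 3: B B A  =>  b B A   (applied B -> b)
  Step 4: b B A  =>  b b A   (applied B -> b)
  Step 5: b b A  =>  b b A A   (applied A -> A A)
  Step 6: b b A A  =>  b b a A   (applied A -> a)
  Step 7: b b a A  =>  b b a A A   (applied A -> A A)
  Step 8: b b a A A  =>  b b a a A   (applied A -> a)
  Step 9: b b a a A  =>  b b a a a   (applied A -> a)
Final yield: b b a a a
Total rewrite steps: 9

9


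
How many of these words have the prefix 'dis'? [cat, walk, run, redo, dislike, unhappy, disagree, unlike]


Checking each word for prefix 'dis':
  'cat' -> no (count: 0)
  'walk' -> no (count: 0)
  'run' -> no (count: 0)
  'redo' -> no (count: 0)
  'dislike' -> YES, starts with 'dis' (count: 1)
  'unhappy' -> no (count: 1)
  'disagree' -> YES, starts with 'dis' (count: 2)
  'unlike' -> no (count: 2)
Total with prefix 'dis': 2

2


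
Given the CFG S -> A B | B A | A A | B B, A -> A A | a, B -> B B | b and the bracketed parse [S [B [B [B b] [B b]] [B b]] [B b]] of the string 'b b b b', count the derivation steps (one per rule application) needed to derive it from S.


Every bracketed nonterminal node [X ...] in the tree is produced by exactly one rule application.
Reading the tree off as a leftmost derivation:
  Step 1: S  =>  B B   (applied S -> B B)
  Step 2: B B  =>  B B B   (applied B -> B B)
  Step 3: B B B  =>  B B B B   (applied B -> B B)
  Step 4: B B B B  =>  b B B B   (applied B -> b)
  Step 5: b B B B  =>  b b B B   (applied B -> b)
  Step 6: b b B B  =>  b b b B   (applied B -> b)
  Step 7: b b b B  =>  b b b b   (applied B -> b)
Final yield: b b b b
Total rewrite steps: 7

7
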